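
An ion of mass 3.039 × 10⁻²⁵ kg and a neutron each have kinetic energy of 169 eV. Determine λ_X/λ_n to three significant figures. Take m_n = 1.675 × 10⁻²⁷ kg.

λ_X/λ_n = 0.0742

At fixed KE, p = √(2mKE) so λ = h/p ∝ 1/√m.
λ_X/λ_n = √(m_n/m_X) = √(1.675 × 10⁻²⁷/3.039 × 10⁻²⁵) = √(5.512 × 10⁻³) = 0.0742.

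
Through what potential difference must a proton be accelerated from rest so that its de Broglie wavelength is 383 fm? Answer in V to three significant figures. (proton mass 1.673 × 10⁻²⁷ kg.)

p = h/λ = 6.626 × 10⁻³⁴ / 3.830 × 10⁻¹³ = 1.730 × 10⁻²¹ kg·m/s.
KE = p²/(2m) = 8.945 × 10⁻¹⁶ J.
V = KE/e = 8.945 × 10⁻¹⁶ / (1.602 × 10⁻¹⁹) = 5580 V.

V = 5580 V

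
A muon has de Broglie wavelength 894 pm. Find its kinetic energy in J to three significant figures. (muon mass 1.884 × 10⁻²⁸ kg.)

p = h/λ = 6.626 × 10⁻³⁴ / 8.940 × 10⁻¹⁰ = 7.412 × 10⁻²⁵ kg·m/s.
KE = p²/(2m) = (7.412 × 10⁻²⁵)² / (2 × 1.884 × 10⁻²⁸) = 1.458 × 10⁻²¹ J = 1.46 × 10⁻²¹ J.

KE = 1.46 × 10⁻²¹ J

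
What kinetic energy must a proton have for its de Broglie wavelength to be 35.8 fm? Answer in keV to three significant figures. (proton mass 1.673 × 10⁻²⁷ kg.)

p = h/λ = 6.626 × 10⁻³⁴ / 3.580 × 10⁻¹⁴ = 1.851 × 10⁻²⁰ kg·m/s.
KE = p²/(2m) = (1.851 × 10⁻²⁰)² / (2 × 1.673 × 10⁻²⁷) = 1.024 × 10⁻¹³ J = 639 keV.

KE = 639 keV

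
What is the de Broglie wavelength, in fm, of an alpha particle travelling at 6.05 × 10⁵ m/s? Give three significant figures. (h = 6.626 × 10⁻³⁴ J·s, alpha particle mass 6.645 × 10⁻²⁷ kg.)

p = mv = 6.645 × 10⁻²⁷ × 6.05 × 10⁵ = 4.020 × 10⁻²¹ kg·m/s.
λ = h/p = 6.626 × 10⁻³⁴ / 4.020 × 10⁻²¹ = 1.65 × 10⁻¹³ m = 165 fm.

λ = 165 fm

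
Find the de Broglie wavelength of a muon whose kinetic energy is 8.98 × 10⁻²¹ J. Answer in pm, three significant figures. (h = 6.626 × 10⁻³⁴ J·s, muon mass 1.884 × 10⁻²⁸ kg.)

λ = 360 pm

p = √(2mKE) = √(2 × 1.884 × 10⁻²⁸ × 8.980 × 10⁻²¹) = 1.839 × 10⁻²⁴ kg·m/s.
λ = h/p = 6.626 × 10⁻³⁴ / 1.839 × 10⁻²⁴ = 3.60 × 10⁻¹⁰ m = 360 pm.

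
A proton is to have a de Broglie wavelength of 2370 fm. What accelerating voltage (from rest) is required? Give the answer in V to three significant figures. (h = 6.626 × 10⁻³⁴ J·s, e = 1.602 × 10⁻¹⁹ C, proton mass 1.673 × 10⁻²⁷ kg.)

V = 146 V

p = h/λ = 6.626 × 10⁻³⁴ / 2.370 × 10⁻¹² = 2.796 × 10⁻²² kg·m/s.
KE = p²/(2m) = 2.336 × 10⁻¹⁷ J.
V = KE/e = 2.336 × 10⁻¹⁷ / (1.602 × 10⁻¹⁹) = 146 V.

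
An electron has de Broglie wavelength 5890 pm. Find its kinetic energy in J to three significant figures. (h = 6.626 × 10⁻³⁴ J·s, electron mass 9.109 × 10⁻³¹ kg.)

KE = 6.95 × 10⁻²¹ J

p = h/λ = 6.626 × 10⁻³⁴ / 5.890 × 10⁻⁹ = 1.125 × 10⁻²⁵ kg·m/s.
KE = p²/(2m) = (1.125 × 10⁻²⁵)² / (2 × 9.109 × 10⁻³¹) = 6.947 × 10⁻²¹ J = 6.95 × 10⁻²¹ J.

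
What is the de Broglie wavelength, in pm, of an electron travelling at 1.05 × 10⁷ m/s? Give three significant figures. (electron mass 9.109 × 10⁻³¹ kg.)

p = mv = 9.109 × 10⁻³¹ × 1.05 × 10⁷ = 9.564 × 10⁻²⁴ kg·m/s.
λ = h/p = 6.626 × 10⁻³⁴ / 9.564 × 10⁻²⁴ = 6.93 × 10⁻¹¹ m = 69.3 pm.

λ = 69.3 pm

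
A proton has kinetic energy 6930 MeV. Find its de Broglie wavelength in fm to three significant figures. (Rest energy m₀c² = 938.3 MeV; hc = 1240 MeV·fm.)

Total energy E = KE + m₀c² = 6930 + 938.3 = 7868.3 MeV.
(pc)² = E² − (m₀c²)² = (7868.3)² − (938.3)² = 6.103 × 10⁷ MeV², so pc = 7812 MeV.
λ = hc/(pc) = 1240 MeV·fm / 7812 MeV = 0.159 fm.

λ = 0.159 fm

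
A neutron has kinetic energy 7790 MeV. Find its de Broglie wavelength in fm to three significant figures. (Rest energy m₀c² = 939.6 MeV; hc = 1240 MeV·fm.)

λ = 0.143 fm

Total energy E = KE + m₀c² = 7790 + 939.6 = 8729.6 MeV.
(pc)² = E² − (m₀c²)² = (8729.6)² − (939.6)² = 7.532 × 10⁷ MeV², so pc = 8679 MeV.
λ = hc/(pc) = 1240 MeV·fm / 8679 MeV = 0.143 fm.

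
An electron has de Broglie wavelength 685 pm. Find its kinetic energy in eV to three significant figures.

KE = 3.21 eV

p = h/λ = 6.626 × 10⁻³⁴ / 6.850 × 10⁻¹⁰ = 9.673 × 10⁻²⁵ kg·m/s.
KE = p²/(2m) = (9.673 × 10⁻²⁵)² / (2 × 9.109 × 10⁻³¹) = 5.136 × 10⁻¹⁹ J = 3.21 eV.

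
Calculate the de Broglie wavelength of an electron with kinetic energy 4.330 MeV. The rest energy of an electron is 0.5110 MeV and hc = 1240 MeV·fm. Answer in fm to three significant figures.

Total energy E = KE + m₀c² = 4.330 + 0.5110 = 4.8410 MeV.
(pc)² = E² − (m₀c²)² = (4.8410)² − (0.5110)² = 23.17 MeV², so pc = 4.814 MeV.
λ = hc/(pc) = 1240 MeV·fm / 4.814 MeV = 258 fm.

λ = 258 fm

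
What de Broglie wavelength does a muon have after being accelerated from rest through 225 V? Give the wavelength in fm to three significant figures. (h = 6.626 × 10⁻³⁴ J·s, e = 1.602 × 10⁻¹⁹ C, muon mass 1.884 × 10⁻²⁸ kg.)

λ = 5690 fm

KE = eV = 1.602 × 10⁻¹⁹ × 225.0 = 3.605 × 10⁻¹⁷ J.
p = √(2mKE) = √(2 × 1.884 × 10⁻²⁸ × 3.605 × 10⁻¹⁷) = 1.165 × 10⁻²² kg·m/s.
λ = h/p = 6.626 × 10⁻³⁴ / 1.165 × 10⁻²² = 5.69 × 10⁻¹² m = 5690 fm.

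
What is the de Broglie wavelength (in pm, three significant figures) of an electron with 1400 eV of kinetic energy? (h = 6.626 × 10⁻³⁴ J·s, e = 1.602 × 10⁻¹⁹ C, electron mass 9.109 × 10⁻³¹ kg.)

λ = 32.8 pm

KE = 1400 eV = 2.243 × 10⁻¹⁶ J.
p = √(2mKE) = √(2 × 9.109 × 10⁻³¹ × 2.243 × 10⁻¹⁶) = 2.021 × 10⁻²³ kg·m/s.
λ = h/p = 6.626 × 10⁻³⁴ / 2.021 × 10⁻²³ = 3.28 × 10⁻¹¹ m = 32.8 pm.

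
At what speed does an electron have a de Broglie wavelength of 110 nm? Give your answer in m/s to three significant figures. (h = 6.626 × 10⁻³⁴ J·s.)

p = h/λ = 6.626 × 10⁻³⁴ / 1.100 × 10⁻⁷ = 6.024 × 10⁻²⁷ kg·m/s.
v = p/m = 6.024 × 10⁻²⁷ / 9.109 × 10⁻³¹ = 6.61 × 10³ m/s = 6610 m/s.

v = 6610 m/s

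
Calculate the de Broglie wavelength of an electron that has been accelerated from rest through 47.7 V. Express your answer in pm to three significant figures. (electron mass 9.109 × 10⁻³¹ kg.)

KE = eV = 1.602 × 10⁻¹⁹ × 47.70 = 7.642 × 10⁻¹⁸ J.
p = √(2mKE) = √(2 × 9.109 × 10⁻³¹ × 7.642 × 10⁻¹⁸) = 3.731 × 10⁻²⁴ kg·m/s.
λ = h/p = 6.626 × 10⁻³⁴ / 3.731 × 10⁻²⁴ = 1.78 × 10⁻¹⁰ m = 178 pm.

λ = 178 pm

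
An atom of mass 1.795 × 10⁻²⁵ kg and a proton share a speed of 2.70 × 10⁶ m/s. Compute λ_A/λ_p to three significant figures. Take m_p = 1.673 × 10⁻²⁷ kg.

λ_A/λ_p = 9.32 × 10⁻³

At fixed v, p = mv so λ = h/(mv) ∝ 1/m.
λ_A/λ_p = m_p/m_A = 1.673 × 10⁻²⁷/1.795 × 10⁻²⁵ = 9.32 × 10⁻³.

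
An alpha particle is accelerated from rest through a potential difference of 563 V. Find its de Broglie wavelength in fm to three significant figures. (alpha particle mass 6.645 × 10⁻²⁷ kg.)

λ = 428 fm

KE = 2eV = 2 × 1.602 × 10⁻¹⁹ × 563.0 = 1.804 × 10⁻¹⁶ J.
p = √(2mKE) = √(2 × 6.645 × 10⁻²⁷ × 1.804 × 10⁻¹⁶) = 1.548 × 10⁻²¹ kg·m/s.
λ = h/p = 6.626 × 10⁻³⁴ / 1.548 × 10⁻²¹ = 4.28 × 10⁻¹³ m = 428 fm.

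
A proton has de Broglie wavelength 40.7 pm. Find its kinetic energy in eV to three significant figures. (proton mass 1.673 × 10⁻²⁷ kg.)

KE = 0.494 eV

p = h/λ = 6.626 × 10⁻³⁴ / 4.070 × 10⁻¹¹ = 1.628 × 10⁻²³ kg·m/s.
KE = p²/(2m) = (1.628 × 10⁻²³)² / (2 × 1.673 × 10⁻²⁷) = 7.921 × 10⁻²⁰ J = 0.494 eV.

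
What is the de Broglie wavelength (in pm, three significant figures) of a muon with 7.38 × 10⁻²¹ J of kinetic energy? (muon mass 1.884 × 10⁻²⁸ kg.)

λ = 397 pm

p = √(2mKE) = √(2 × 1.884 × 10⁻²⁸ × 7.380 × 10⁻²¹) = 1.668 × 10⁻²⁴ kg·m/s.
λ = h/p = 6.626 × 10⁻³⁴ / 1.668 × 10⁻²⁴ = 3.97 × 10⁻¹⁰ m = 397 pm.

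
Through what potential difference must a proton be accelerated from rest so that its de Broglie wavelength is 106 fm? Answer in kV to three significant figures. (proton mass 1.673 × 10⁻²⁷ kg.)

V = 72.9 kV

p = h/λ = 6.626 × 10⁻³⁴ / 1.060 × 10⁻¹³ = 6.251 × 10⁻²¹ kg·m/s.
KE = p²/(2m) = 1.168 × 10⁻¹⁴ J.
V = KE/e = 1.168 × 10⁻¹⁴ / (1.602 × 10⁻¹⁹) = 72.9 kV.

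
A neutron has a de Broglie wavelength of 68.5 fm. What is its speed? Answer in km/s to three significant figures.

v = 5770 km/s

p = h/λ = 6.626 × 10⁻³⁴ / 6.850 × 10⁻¹⁴ = 9.673 × 10⁻²¹ kg·m/s.
v = p/m = 9.673 × 10⁻²¹ / 1.675 × 10⁻²⁷ = 5.77 × 10⁶ m/s = 5770 km/s.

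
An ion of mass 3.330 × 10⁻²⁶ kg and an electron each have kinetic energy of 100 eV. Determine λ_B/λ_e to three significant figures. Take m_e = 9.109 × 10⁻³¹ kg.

λ_B/λ_e = 5.23 × 10⁻³

At fixed KE, p = √(2mKE) so λ = h/p ∝ 1/√m.
λ_B/λ_e = √(m_e/m_B) = √(9.109 × 10⁻³¹/3.330 × 10⁻²⁶) = √(2.735 × 10⁻⁵) = 5.23 × 10⁻³.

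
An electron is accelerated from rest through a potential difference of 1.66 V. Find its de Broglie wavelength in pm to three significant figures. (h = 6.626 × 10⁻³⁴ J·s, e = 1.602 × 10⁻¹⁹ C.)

λ = 952 pm

KE = eV = 1.602 × 10⁻¹⁹ × 1.660 = 2.659 × 10⁻¹⁹ J.
p = √(2mKE) = √(2 × 9.109 × 10⁻³¹ × 2.659 × 10⁻¹⁹) = 6.960 × 10⁻²⁵ kg·m/s.
λ = h/p = 6.626 × 10⁻³⁴ / 6.960 × 10⁻²⁵ = 9.52 × 10⁻¹⁰ m = 952 pm.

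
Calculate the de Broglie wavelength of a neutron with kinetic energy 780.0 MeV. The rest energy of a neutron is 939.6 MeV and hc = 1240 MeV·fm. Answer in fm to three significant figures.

Total energy E = KE + m₀c² = 780.0 + 939.6 = 1719.6 MeV.
(pc)² = E² − (m₀c²)² = (1719.6)² − (939.6)² = 2.074 × 10⁶ MeV², so pc = 1440 MeV.
λ = hc/(pc) = 1240 MeV·fm / 1440 MeV = 0.861 fm.

λ = 0.861 fm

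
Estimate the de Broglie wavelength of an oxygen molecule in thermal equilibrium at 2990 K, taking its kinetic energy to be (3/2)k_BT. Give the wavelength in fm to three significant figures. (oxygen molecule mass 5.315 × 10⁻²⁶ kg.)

KE = (3/2)k_BT = 1.5 × 1.381 × 10⁻²³ × 2990 = 6.194 × 10⁻²⁰ J.
p = √(2mKE) = √(2 × 5.315 × 10⁻²⁶ × 6.194 × 10⁻²⁰) = 8.114 × 10⁻²³ kg·m/s.
λ = h/p = 8.17 × 10⁻¹² m = 8170 fm.

λ = 8170 fm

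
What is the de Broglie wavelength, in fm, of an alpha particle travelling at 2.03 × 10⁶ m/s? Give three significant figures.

p = mv = 6.645 × 10⁻²⁷ × 2.03 × 10⁶ = 1.349 × 10⁻²⁰ kg·m/s.
λ = h/p = 6.626 × 10⁻³⁴ / 1.349 × 10⁻²⁰ = 4.91 × 10⁻¹⁴ m = 49.1 fm.

λ = 49.1 fm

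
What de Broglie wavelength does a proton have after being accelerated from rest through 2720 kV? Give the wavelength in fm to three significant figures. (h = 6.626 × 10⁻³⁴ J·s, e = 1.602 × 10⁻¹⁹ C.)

λ = 17.4 fm

KE = eV = 1.602 × 10⁻¹⁹ × 2.720 × 10⁶ = 4.357 × 10⁻¹³ J.
p = √(2mKE) = √(2 × 1.673 × 10⁻²⁷ × 4.357 × 10⁻¹³) = 3.818 × 10⁻²⁰ kg·m/s.
λ = h/p = 6.626 × 10⁻³⁴ / 3.818 × 10⁻²⁰ = 1.74 × 10⁻¹⁴ m = 17.4 fm.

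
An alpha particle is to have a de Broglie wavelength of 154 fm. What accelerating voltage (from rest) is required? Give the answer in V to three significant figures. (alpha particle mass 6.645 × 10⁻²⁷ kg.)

V = 4350 V

p = h/λ = 6.626 × 10⁻³⁴ / 1.540 × 10⁻¹³ = 4.303 × 10⁻²¹ kg·m/s.
KE = p²/(2m) = 1.393 × 10⁻¹⁵ J.
V = KE/2e = 1.393 × 10⁻¹⁵ / (2 × 1.602 × 10⁻¹⁹) = 4350 V.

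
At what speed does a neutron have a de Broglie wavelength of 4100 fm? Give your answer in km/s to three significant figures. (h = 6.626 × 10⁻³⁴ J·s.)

p = h/λ = 6.626 × 10⁻³⁴ / 4.100 × 10⁻¹² = 1.616 × 10⁻²² kg·m/s.
v = p/m = 1.616 × 10⁻²² / 1.675 × 10⁻²⁷ = 9.65 × 10⁴ m/s = 96.5 km/s.

v = 96.5 km/s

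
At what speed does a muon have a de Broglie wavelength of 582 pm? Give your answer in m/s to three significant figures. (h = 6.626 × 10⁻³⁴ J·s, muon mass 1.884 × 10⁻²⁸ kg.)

v = 6040 m/s

p = h/λ = 6.626 × 10⁻³⁴ / 5.820 × 10⁻¹⁰ = 1.138 × 10⁻²⁴ kg·m/s.
v = p/m = 1.138 × 10⁻²⁴ / 1.884 × 10⁻²⁸ = 6.04 × 10³ m/s = 6040 m/s.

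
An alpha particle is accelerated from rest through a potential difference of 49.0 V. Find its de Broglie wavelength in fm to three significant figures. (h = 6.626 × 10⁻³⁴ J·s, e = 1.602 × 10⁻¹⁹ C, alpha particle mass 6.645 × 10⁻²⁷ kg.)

KE = 2eV = 2 × 1.602 × 10⁻¹⁹ × 49.00 = 1.570 × 10⁻¹⁷ J.
p = √(2mKE) = √(2 × 6.645 × 10⁻²⁷ × 1.570 × 10⁻¹⁷) = 4.568 × 10⁻²² kg·m/s.
λ = h/p = 6.626 × 10⁻³⁴ / 4.568 × 10⁻²² = 1.45 × 10⁻¹² m = 1450 fm.

λ = 1450 fm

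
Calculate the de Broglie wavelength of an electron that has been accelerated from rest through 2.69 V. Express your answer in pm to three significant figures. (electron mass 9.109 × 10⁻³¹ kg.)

KE = eV = 1.602 × 10⁻¹⁹ × 2.690 = 4.309 × 10⁻¹⁹ J.
p = √(2mKE) = √(2 × 9.109 × 10⁻³¹ × 4.309 × 10⁻¹⁹) = 8.860 × 10⁻²⁵ kg·m/s.
λ = h/p = 6.626 × 10⁻³⁴ / 8.860 × 10⁻²⁵ = 7.48 × 10⁻¹⁰ m = 748 pm.

λ = 748 pm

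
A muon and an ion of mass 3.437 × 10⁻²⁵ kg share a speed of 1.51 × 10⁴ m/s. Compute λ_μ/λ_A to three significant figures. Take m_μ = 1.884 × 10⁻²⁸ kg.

At fixed v, p = mv so λ = h/(mv) ∝ 1/m.
λ_μ/λ_A = m_A/m_μ = 3.437 × 10⁻²⁵/1.884 × 10⁻²⁸ = 1820.

λ_μ/λ_A = 1820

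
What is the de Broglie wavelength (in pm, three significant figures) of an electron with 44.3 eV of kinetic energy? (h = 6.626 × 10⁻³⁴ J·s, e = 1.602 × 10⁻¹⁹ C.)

λ = 184 pm

KE = 44.3 eV = 7.097 × 10⁻¹⁸ J.
p = √(2mKE) = √(2 × 9.109 × 10⁻³¹ × 7.097 × 10⁻¹⁸) = 3.596 × 10⁻²⁴ kg·m/s.
λ = h/p = 6.626 × 10⁻³⁴ / 3.596 × 10⁻²⁴ = 1.84 × 10⁻¹⁰ m = 184 pm.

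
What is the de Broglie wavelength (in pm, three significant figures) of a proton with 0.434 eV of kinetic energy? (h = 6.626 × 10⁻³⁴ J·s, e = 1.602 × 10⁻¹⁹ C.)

λ = 43.4 pm

KE = 0.434 eV = 6.953 × 10⁻²⁰ J.
p = √(2mKE) = √(2 × 1.673 × 10⁻²⁷ × 6.953 × 10⁻²⁰) = 1.525 × 10⁻²³ kg·m/s.
λ = h/p = 6.626 × 10⁻³⁴ / 1.525 × 10⁻²³ = 4.34 × 10⁻¹¹ m = 43.4 pm.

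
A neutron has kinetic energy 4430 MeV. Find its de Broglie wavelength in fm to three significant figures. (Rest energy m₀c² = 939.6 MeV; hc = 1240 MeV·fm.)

Total energy E = KE + m₀c² = 4430 + 939.6 = 5369.6 MeV.
(pc)² = E² − (m₀c²)² = (5369.6)² − (939.6)² = 2.795 × 10⁷ MeV², so pc = 5287 MeV.
λ = hc/(pc) = 1240 MeV·fm / 5287 MeV = 0.235 fm.

λ = 0.235 fm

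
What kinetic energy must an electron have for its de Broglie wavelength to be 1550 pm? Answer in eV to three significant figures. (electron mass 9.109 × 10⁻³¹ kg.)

p = h/λ = 6.626 × 10⁻³⁴ / 1.550 × 10⁻⁹ = 4.275 × 10⁻²⁵ kg·m/s.
KE = p²/(2m) = (4.275 × 10⁻²⁵)² / (2 × 9.109 × 10⁻³¹) = 1.003 × 10⁻¹⁹ J = 0.626 eV.

KE = 0.626 eV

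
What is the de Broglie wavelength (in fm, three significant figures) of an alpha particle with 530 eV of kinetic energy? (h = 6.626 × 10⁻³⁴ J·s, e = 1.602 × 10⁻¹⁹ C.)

KE = 530 eV = 8.491 × 10⁻¹⁷ J.
p = √(2mKE) = √(2 × 6.645 × 10⁻²⁷ × 8.491 × 10⁻¹⁷) = 1.062 × 10⁻²¹ kg·m/s.
λ = h/p = 6.626 × 10⁻³⁴ / 1.062 × 10⁻²¹ = 6.24 × 10⁻¹³ m = 624 fm.

λ = 624 fm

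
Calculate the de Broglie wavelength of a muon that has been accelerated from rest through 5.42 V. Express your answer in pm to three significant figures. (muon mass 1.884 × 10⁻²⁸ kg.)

KE = eV = 1.602 × 10⁻¹⁹ × 5.420 = 8.683 × 10⁻¹⁹ J.
p = √(2mKE) = √(2 × 1.884 × 10⁻²⁸ × 8.683 × 10⁻¹⁹) = 1.809 × 10⁻²³ kg·m/s.
λ = h/p = 6.626 × 10⁻³⁴ / 1.809 × 10⁻²³ = 3.66 × 10⁻¹¹ m = 36.6 pm.

λ = 36.6 pm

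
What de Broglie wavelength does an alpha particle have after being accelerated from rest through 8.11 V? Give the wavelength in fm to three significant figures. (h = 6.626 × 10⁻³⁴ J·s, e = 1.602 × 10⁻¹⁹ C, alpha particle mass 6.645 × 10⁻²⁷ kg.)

KE = 2eV = 2 × 1.602 × 10⁻¹⁹ × 8.110 = 2.598 × 10⁻¹⁸ J.
p = √(2mKE) = √(2 × 6.645 × 10⁻²⁷ × 2.598 × 10⁻¹⁸) = 1.858 × 10⁻²² kg·m/s.
λ = h/p = 6.626 × 10⁻³⁴ / 1.858 × 10⁻²² = 3.57 × 10⁻¹² m = 3570 fm.

λ = 3570 fm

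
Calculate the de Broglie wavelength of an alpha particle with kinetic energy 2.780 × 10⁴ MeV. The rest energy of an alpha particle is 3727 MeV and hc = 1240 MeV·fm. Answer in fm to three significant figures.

λ = 0.0396 fm

Total energy E = KE + m₀c² = 2.780 × 10⁴ + 3727 = 31527 MeV.
(pc)² = E² − (m₀c²)² = (31527)² − (3727)² = 9.801 × 10⁸ MeV², so pc = 3.131 × 10⁴ MeV.
λ = hc/(pc) = 1240 MeV·fm / 3.131 × 10⁴ MeV = 0.0396 fm.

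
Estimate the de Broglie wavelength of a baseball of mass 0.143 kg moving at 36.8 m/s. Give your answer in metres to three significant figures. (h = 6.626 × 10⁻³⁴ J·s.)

p = mv = 0.143 × 36.8 = 5.262 kg·m/s.
λ = h/p = 6.626 × 10⁻³⁴ / 5.262 = 1.26 × 10⁻³⁴ m.

λ = 1.26 × 10⁻³⁴ m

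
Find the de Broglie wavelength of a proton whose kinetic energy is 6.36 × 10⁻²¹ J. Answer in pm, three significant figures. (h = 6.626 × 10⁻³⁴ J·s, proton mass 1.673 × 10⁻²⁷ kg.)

p = √(2mKE) = √(2 × 1.673 × 10⁻²⁷ × 6.360 × 10⁻²¹) = 4.613 × 10⁻²⁴ kg·m/s.
λ = h/p = 6.626 × 10⁻³⁴ / 4.613 × 10⁻²⁴ = 1.44 × 10⁻¹⁰ m = 144 pm.

λ = 144 pm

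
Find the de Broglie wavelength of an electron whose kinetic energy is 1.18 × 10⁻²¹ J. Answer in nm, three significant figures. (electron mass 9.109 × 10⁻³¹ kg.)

λ = 14.3 nm

p = √(2mKE) = √(2 × 9.109 × 10⁻³¹ × 1.180 × 10⁻²¹) = 4.637 × 10⁻²⁶ kg·m/s.
λ = h/p = 6.626 × 10⁻³⁴ / 4.637 × 10⁻²⁶ = 1.43 × 10⁻⁸ m = 14.3 nm.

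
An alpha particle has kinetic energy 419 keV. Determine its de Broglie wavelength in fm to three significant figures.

KE = 419 keV = 6.712 × 10⁻¹⁴ J.
p = √(2mKE) = √(2 × 6.645 × 10⁻²⁷ × 6.712 × 10⁻¹⁴) = 2.987 × 10⁻²⁰ kg·m/s.
λ = h/p = 6.626 × 10⁻³⁴ / 2.987 × 10⁻²⁰ = 2.22 × 10⁻¹⁴ m = 22.2 fm.

λ = 22.2 fm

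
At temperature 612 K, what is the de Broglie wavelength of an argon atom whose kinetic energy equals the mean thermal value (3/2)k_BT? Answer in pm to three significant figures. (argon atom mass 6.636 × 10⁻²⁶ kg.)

λ = 16.2 pm

KE = (3/2)k_BT = 1.5 × 1.381 × 10⁻²³ × 612 = 1.268 × 10⁻²⁰ J.
p = √(2mKE) = √(2 × 6.636 × 10⁻²⁶ × 1.268 × 10⁻²⁰) = 4.102 × 10⁻²³ kg·m/s.
λ = h/p = 1.62 × 10⁻¹¹ m = 16.2 pm.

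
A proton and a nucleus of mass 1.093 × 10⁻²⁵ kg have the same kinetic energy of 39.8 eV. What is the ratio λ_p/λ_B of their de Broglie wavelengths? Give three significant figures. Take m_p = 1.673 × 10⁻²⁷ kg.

At fixed KE, p = √(2mKE) so λ = h/p ∝ 1/√m.
λ_p/λ_B = √(m_B/m_p) = √(1.093 × 10⁻²⁵/1.673 × 10⁻²⁷) = √(65.33) = 8.08.

λ_p/λ_B = 8.08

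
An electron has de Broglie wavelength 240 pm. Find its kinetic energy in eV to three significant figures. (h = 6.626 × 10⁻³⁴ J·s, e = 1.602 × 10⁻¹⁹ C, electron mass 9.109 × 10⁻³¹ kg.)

KE = 26.1 eV

p = h/λ = 6.626 × 10⁻³⁴ / 2.400 × 10⁻¹⁰ = 2.761 × 10⁻²⁴ kg·m/s.
KE = p²/(2m) = (2.761 × 10⁻²⁴)² / (2 × 9.109 × 10⁻³¹) = 4.184 × 10⁻¹⁸ J = 26.1 eV.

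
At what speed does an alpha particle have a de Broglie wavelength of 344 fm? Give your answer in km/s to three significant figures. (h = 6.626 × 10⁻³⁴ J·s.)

v = 290 km/s

p = h/λ = 6.626 × 10⁻³⁴ / 3.440 × 10⁻¹³ = 1.926 × 10⁻²¹ kg·m/s.
v = p/m = 1.926 × 10⁻²¹ / 6.645 × 10⁻²⁷ = 2.90 × 10⁵ m/s = 290 km/s.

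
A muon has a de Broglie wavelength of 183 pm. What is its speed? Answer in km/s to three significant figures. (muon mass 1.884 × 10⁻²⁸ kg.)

v = 19.2 km/s

p = h/λ = 6.626 × 10⁻³⁴ / 1.830 × 10⁻¹⁰ = 3.621 × 10⁻²⁴ kg·m/s.
v = p/m = 3.621 × 10⁻²⁴ / 1.884 × 10⁻²⁸ = 1.92 × 10⁴ m/s = 19.2 km/s.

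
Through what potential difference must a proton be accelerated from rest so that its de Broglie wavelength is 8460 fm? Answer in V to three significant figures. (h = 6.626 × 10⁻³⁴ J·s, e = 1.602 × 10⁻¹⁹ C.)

V = 11.4 V

p = h/λ = 6.626 × 10⁻³⁴ / 8.460 × 10⁻¹² = 7.832 × 10⁻²³ kg·m/s.
KE = p²/(2m) = 1.833 × 10⁻¹⁸ J.
V = KE/e = 1.833 × 10⁻¹⁸ / (1.602 × 10⁻¹⁹) = 11.4 V.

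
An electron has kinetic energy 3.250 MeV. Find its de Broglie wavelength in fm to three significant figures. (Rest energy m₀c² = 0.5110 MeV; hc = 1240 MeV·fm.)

Total energy E = KE + m₀c² = 3.250 + 0.5110 = 3.7610 MeV.
(pc)² = E² − (m₀c²)² = (3.7610)² − (0.5110)² = 13.88 MeV², so pc = 3.726 MeV.
λ = hc/(pc) = 1240 MeV·fm / 3.726 MeV = 333 fm.

λ = 333 fm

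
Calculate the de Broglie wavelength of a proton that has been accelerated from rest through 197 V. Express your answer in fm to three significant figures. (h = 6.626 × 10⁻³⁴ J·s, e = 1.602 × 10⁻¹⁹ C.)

λ = 2040 fm

KE = eV = 1.602 × 10⁻¹⁹ × 197.0 = 3.156 × 10⁻¹⁷ J.
p = √(2mKE) = √(2 × 1.673 × 10⁻²⁷ × 3.156 × 10⁻¹⁷) = 3.250 × 10⁻²² kg·m/s.
λ = h/p = 6.626 × 10⁻³⁴ / 3.250 × 10⁻²² = 2.04 × 10⁻¹² m = 2040 fm.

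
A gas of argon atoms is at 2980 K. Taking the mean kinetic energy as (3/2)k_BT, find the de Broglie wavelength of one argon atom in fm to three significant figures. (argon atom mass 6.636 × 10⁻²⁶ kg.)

KE = (3/2)k_BT = 1.5 × 1.381 × 10⁻²³ × 2980 = 6.173 × 10⁻²⁰ J.
p = √(2mKE) = √(2 × 6.636 × 10⁻²⁶ × 6.173 × 10⁻²⁰) = 9.051 × 10⁻²³ kg·m/s.
λ = h/p = 7.32 × 10⁻¹² m = 7320 fm.

λ = 7320 fm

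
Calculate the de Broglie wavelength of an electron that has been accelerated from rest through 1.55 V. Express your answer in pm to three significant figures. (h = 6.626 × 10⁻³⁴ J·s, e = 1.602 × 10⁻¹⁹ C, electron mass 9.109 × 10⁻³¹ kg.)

λ = 985 pm

KE = eV = 1.602 × 10⁻¹⁹ × 1.550 = 2.483 × 10⁻¹⁹ J.
p = √(2mKE) = √(2 × 9.109 × 10⁻³¹ × 2.483 × 10⁻¹⁹) = 6.726 × 10⁻²⁵ kg·m/s.
λ = h/p = 6.626 × 10⁻³⁴ / 6.726 × 10⁻²⁵ = 9.85 × 10⁻¹⁰ m = 985 pm.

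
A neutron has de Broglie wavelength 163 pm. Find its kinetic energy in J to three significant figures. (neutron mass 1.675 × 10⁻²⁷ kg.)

p = h/λ = 6.626 × 10⁻³⁴ / 1.630 × 10⁻¹⁰ = 4.065 × 10⁻²⁴ kg·m/s.
KE = p²/(2m) = (4.065 × 10⁻²⁴)² / (2 × 1.675 × 10⁻²⁷) = 4.933 × 10⁻²¹ J = 4.93 × 10⁻²¹ J.

KE = 4.93 × 10⁻²¹ J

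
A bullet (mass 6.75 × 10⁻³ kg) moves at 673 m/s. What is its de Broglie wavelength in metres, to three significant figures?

λ = 1.46 × 10⁻³⁴ m

p = mv = 6.75 × 10⁻³ × 673 = 4.543 kg·m/s.
λ = h/p = 6.626 × 10⁻³⁴ / 4.543 = 1.46 × 10⁻³⁴ m.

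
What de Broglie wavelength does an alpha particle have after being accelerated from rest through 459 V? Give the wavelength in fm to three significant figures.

λ = 474 fm

KE = 2eV = 2 × 1.602 × 10⁻¹⁹ × 459.0 = 1.471 × 10⁻¹⁶ J.
p = √(2mKE) = √(2 × 6.645 × 10⁻²⁷ × 1.471 × 10⁻¹⁶) = 1.398 × 10⁻²¹ kg·m/s.
λ = h/p = 6.626 × 10⁻³⁴ / 1.398 × 10⁻²¹ = 4.74 × 10⁻¹³ m = 474 fm.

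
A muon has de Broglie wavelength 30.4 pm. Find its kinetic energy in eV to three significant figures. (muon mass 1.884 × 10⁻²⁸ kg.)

p = h/λ = 6.626 × 10⁻³⁴ / 3.040 × 10⁻¹¹ = 2.180 × 10⁻²³ kg·m/s.
KE = p²/(2m) = (2.180 × 10⁻²³)² / (2 × 1.884 × 10⁻²⁸) = 1.261 × 10⁻¹⁸ J = 7.87 eV.

KE = 7.87 eV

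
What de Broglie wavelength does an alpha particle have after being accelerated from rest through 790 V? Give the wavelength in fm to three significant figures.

λ = 361 fm

KE = 2eV = 2 × 1.602 × 10⁻¹⁹ × 790.0 = 2.531 × 10⁻¹⁶ J.
p = √(2mKE) = √(2 × 6.645 × 10⁻²⁷ × 2.531 × 10⁻¹⁶) = 1.834 × 10⁻²¹ kg·m/s.
λ = h/p = 6.626 × 10⁻³⁴ / 1.834 × 10⁻²¹ = 3.61 × 10⁻¹³ m = 361 fm.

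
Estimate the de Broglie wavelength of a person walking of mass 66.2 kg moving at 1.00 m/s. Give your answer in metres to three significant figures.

λ = 1.00 × 10⁻³⁵ m

p = mv = 66.2 × 1.00 = 6.620 × 10¹ kg·m/s.
λ = h/p = 6.626 × 10⁻³⁴ / 6.620 × 10¹ = 1.00 × 10⁻³⁵ m.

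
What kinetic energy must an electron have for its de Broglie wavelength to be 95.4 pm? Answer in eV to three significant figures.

KE = 165 eV

p = h/λ = 6.626 × 10⁻³⁴ / 9.540 × 10⁻¹¹ = 6.945 × 10⁻²⁴ kg·m/s.
KE = p²/(2m) = (6.945 × 10⁻²⁴)² / (2 × 9.109 × 10⁻³¹) = 2.648 × 10⁻¹⁷ J = 165 eV.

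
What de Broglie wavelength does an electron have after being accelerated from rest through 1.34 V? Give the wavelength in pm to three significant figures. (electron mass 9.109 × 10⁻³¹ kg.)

λ = 1060 pm

KE = eV = 1.602 × 10⁻¹⁹ × 1.340 = 2.147 × 10⁻¹⁹ J.
p = √(2mKE) = √(2 × 9.109 × 10⁻³¹ × 2.147 × 10⁻¹⁹) = 6.254 × 10⁻²⁵ kg·m/s.
λ = h/p = 6.626 × 10⁻³⁴ / 6.254 × 10⁻²⁵ = 1.06 × 10⁻⁹ m = 1060 pm.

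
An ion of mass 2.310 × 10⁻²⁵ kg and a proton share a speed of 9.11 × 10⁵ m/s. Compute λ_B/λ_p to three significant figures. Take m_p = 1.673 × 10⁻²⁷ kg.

λ_B/λ_p = 7.24 × 10⁻³

At fixed v, p = mv so λ = h/(mv) ∝ 1/m.
λ_B/λ_p = m_p/m_B = 1.673 × 10⁻²⁷/2.310 × 10⁻²⁵ = 7.24 × 10⁻³.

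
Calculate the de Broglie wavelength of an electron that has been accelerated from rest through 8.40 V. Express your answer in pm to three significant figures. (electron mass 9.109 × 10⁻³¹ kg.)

λ = 423 pm

KE = eV = 1.602 × 10⁻¹⁹ × 8.400 = 1.346 × 10⁻¹⁸ J.
p = √(2mKE) = √(2 × 9.109 × 10⁻³¹ × 1.346 × 10⁻¹⁸) = 1.566 × 10⁻²⁴ kg·m/s.
λ = h/p = 6.626 × 10⁻³⁴ / 1.566 × 10⁻²⁴ = 4.23 × 10⁻¹⁰ m = 423 pm.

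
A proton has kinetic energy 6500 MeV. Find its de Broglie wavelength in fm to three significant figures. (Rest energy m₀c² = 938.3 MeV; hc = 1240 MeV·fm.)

λ = 0.168 fm

Total energy E = KE + m₀c² = 6500 + 938.3 = 7438.3 MeV.
(pc)² = E² − (m₀c²)² = (7438.3)² − (938.3)² = 5.445 × 10⁷ MeV², so pc = 7379 MeV.
λ = hc/(pc) = 1240 MeV·fm / 7379 MeV = 0.168 fm.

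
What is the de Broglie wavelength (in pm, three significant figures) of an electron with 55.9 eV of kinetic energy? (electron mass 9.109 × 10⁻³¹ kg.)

KE = 55.9 eV = 8.955 × 10⁻¹⁸ J.
p = √(2mKE) = √(2 × 9.109 × 10⁻³¹ × 8.955 × 10⁻¹⁸) = 4.039 × 10⁻²⁴ kg·m/s.
λ = h/p = 6.626 × 10⁻³⁴ / 4.039 × 10⁻²⁴ = 1.64 × 10⁻¹⁰ m = 164 pm.

λ = 164 pm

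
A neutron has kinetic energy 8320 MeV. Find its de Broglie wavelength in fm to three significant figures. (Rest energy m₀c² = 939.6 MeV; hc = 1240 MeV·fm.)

λ = 0.135 fm

Total energy E = KE + m₀c² = 8320 + 939.6 = 9259.6 MeV.
(pc)² = E² − (m₀c²)² = (9259.6)² − (939.6)² = 8.486 × 10⁷ MeV², so pc = 9212 MeV.
λ = hc/(pc) = 1240 MeV·fm / 9212 MeV = 0.135 fm.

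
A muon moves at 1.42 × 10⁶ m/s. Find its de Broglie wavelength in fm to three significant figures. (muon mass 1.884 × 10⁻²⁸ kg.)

p = mv = 1.884 × 10⁻²⁸ × 1.42 × 10⁶ = 2.675 × 10⁻²² kg·m/s.
λ = h/p = 6.626 × 10⁻³⁴ / 2.675 × 10⁻²² = 2.48 × 10⁻¹² m = 2480 fm.

λ = 2480 fm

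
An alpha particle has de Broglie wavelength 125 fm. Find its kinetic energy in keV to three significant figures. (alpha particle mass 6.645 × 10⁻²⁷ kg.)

KE = 13.2 keV

p = h/λ = 6.626 × 10⁻³⁴ / 1.250 × 10⁻¹³ = 5.301 × 10⁻²¹ kg·m/s.
KE = p²/(2m) = (5.301 × 10⁻²¹)² / (2 × 6.645 × 10⁻²⁷) = 2.114 × 10⁻¹⁵ J = 13.2 keV.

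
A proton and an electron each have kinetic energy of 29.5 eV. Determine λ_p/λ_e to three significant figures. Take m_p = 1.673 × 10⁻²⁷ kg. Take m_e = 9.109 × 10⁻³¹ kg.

λ_p/λ_e = 0.0233

At fixed KE, p = √(2mKE) so λ = h/p ∝ 1/√m.
λ_p/λ_e = √(m_e/m_p) = √(9.109 × 10⁻³¹/1.673 × 10⁻²⁷) = √(5.445 × 10⁻⁴) = 0.0233.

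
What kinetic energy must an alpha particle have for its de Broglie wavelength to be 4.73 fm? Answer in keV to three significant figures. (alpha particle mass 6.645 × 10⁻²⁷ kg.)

p = h/λ = 6.626 × 10⁻³⁴ / 4.730 × 10⁻¹⁵ = 1.401 × 10⁻¹⁹ kg·m/s.
KE = p²/(2m) = (1.401 × 10⁻¹⁹)² / (2 × 6.645 × 10⁻²⁷) = 1.477 × 10⁻¹² J = 9220 keV.

KE = 9220 keV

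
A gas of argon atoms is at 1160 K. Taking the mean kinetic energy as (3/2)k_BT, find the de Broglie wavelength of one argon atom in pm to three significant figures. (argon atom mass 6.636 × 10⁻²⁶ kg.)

λ = 11.7 pm

KE = (3/2)k_BT = 1.5 × 1.381 × 10⁻²³ × 1160 = 2.403 × 10⁻²⁰ J.
p = √(2mKE) = √(2 × 6.636 × 10⁻²⁶ × 2.403 × 10⁻²⁰) = 5.647 × 10⁻²³ kg·m/s.
λ = h/p = 1.17 × 10⁻¹¹ m = 11.7 pm.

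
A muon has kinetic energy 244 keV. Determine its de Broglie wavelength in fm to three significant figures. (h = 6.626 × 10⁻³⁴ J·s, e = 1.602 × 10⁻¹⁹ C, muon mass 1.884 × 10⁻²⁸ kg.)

KE = 244 keV = 3.909 × 10⁻¹⁴ J.
p = √(2mKE) = √(2 × 1.884 × 10⁻²⁸ × 3.909 × 10⁻¹⁴) = 3.838 × 10⁻²¹ kg·m/s.
λ = h/p = 6.626 × 10⁻³⁴ / 3.838 × 10⁻²¹ = 1.73 × 10⁻¹³ m = 173 fm.

λ = 173 fm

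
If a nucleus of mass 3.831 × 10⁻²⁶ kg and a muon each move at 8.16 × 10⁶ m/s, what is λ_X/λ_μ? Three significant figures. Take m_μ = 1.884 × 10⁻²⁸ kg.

λ_X/λ_μ = 4.92 × 10⁻³

At fixed v, p = mv so λ = h/(mv) ∝ 1/m.
λ_X/λ_μ = m_μ/m_X = 1.884 × 10⁻²⁸/3.831 × 10⁻²⁶ = 4.92 × 10⁻³.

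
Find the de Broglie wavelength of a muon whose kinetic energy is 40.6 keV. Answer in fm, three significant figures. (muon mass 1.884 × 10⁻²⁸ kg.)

λ = 423 fm

KE = 40.6 keV = 6.504 × 10⁻¹⁵ J.
p = √(2mKE) = √(2 × 1.884 × 10⁻²⁸ × 6.504 × 10⁻¹⁵) = 1.565 × 10⁻²¹ kg·m/s.
λ = h/p = 6.626 × 10⁻³⁴ / 1.565 × 10⁻²¹ = 4.23 × 10⁻¹³ m = 423 fm.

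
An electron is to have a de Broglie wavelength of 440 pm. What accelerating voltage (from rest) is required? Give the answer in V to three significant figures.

V = 7.77 V

p = h/λ = 6.626 × 10⁻³⁴ / 4.400 × 10⁻¹⁰ = 1.506 × 10⁻²⁴ kg·m/s.
KE = p²/(2m) = 1.245 × 10⁻¹⁸ J.
V = KE/e = 1.245 × 10⁻¹⁸ / (1.602 × 10⁻¹⁹) = 7.77 V.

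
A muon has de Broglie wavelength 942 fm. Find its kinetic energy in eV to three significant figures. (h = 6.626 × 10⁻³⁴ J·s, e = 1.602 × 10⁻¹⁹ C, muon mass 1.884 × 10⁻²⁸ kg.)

p = h/λ = 6.626 × 10⁻³⁴ / 9.420 × 10⁻¹³ = 7.034 × 10⁻²² kg·m/s.
KE = p²/(2m) = (7.034 × 10⁻²²)² / (2 × 1.884 × 10⁻²⁸) = 1.313 × 10⁻¹⁵ J = 8200 eV.

KE = 8200 eV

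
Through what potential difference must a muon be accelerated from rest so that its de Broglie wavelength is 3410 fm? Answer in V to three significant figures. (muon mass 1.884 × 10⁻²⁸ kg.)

p = h/λ = 6.626 × 10⁻³⁴ / 3.410 × 10⁻¹² = 1.943 × 10⁻²² kg·m/s.
KE = p²/(2m) = 1.002 × 10⁻¹⁶ J.
V = KE/e = 1.002 × 10⁻¹⁶ / (1.602 × 10⁻¹⁹) = 625 V.

V = 625 V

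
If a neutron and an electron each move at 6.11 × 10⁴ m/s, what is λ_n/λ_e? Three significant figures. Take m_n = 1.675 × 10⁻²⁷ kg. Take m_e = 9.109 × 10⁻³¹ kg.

λ_n/λ_e = 5.44 × 10⁻⁴

At fixed v, p = mv so λ = h/(mv) ∝ 1/m.
λ_n/λ_e = m_e/m_n = 9.109 × 10⁻³¹/1.675 × 10⁻²⁷ = 5.44 × 10⁻⁴.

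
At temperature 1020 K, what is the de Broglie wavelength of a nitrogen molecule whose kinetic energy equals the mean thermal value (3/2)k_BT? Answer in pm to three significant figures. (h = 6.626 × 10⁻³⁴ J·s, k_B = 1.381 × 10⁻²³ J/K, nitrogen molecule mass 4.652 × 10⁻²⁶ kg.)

λ = 14.9 pm

KE = (3/2)k_BT = 1.5 × 1.381 × 10⁻²³ × 1020 = 2.113 × 10⁻²⁰ J.
p = √(2mKE) = √(2 × 4.652 × 10⁻²⁶ × 2.113 × 10⁻²⁰) = 4.434 × 10⁻²³ kg·m/s.
λ = h/p = 1.49 × 10⁻¹¹ m = 14.9 pm.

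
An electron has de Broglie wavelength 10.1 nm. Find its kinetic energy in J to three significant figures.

KE = 2.36 × 10⁻²¹ J

p = h/λ = 6.626 × 10⁻³⁴ / 1.010 × 10⁻⁸ = 6.560 × 10⁻²⁶ kg·m/s.
KE = p²/(2m) = (6.560 × 10⁻²⁶)² / (2 × 9.109 × 10⁻³¹) = 2.362 × 10⁻²¹ J = 2.36 × 10⁻²¹ J.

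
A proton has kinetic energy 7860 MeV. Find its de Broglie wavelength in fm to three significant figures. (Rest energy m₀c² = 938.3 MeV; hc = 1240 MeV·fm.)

λ = 0.142 fm

Total energy E = KE + m₀c² = 7860 + 938.3 = 8798.3 MeV.
(pc)² = E² − (m₀c²)² = (8798.3)² − (938.3)² = 7.653 × 10⁷ MeV², so pc = 8748 MeV.
λ = hc/(pc) = 1240 MeV·fm / 8748 MeV = 0.142 fm.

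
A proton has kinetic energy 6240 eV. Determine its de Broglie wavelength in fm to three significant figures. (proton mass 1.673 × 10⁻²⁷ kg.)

KE = 6240 eV = 9.996 × 10⁻¹⁶ J.
p = √(2mKE) = √(2 × 1.673 × 10⁻²⁷ × 9.996 × 10⁻¹⁶) = 1.829 × 10⁻²¹ kg·m/s.
λ = h/p = 6.626 × 10⁻³⁴ / 1.829 × 10⁻²¹ = 3.62 × 10⁻¹³ m = 362 fm.

λ = 362 fm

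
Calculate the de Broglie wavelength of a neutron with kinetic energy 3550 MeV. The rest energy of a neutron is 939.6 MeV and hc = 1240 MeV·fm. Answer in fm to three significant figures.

Total energy E = KE + m₀c² = 3550 + 939.6 = 4489.6 MeV.
(pc)² = E² − (m₀c²)² = (4489.6)² − (939.6)² = 1.927 × 10⁷ MeV², so pc = 4390 MeV.
λ = hc/(pc) = 1240 MeV·fm / 4390 MeV = 0.282 fm.

λ = 0.282 fm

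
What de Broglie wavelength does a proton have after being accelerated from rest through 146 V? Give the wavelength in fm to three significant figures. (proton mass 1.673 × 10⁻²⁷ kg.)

λ = 2370 fm

KE = eV = 1.602 × 10⁻¹⁹ × 146.0 = 2.339 × 10⁻¹⁷ J.
p = √(2mKE) = √(2 × 1.673 × 10⁻²⁷ × 2.339 × 10⁻¹⁷) = 2.798 × 10⁻²² kg·m/s.
λ = h/p = 6.626 × 10⁻³⁴ / 2.798 × 10⁻²² = 2.37 × 10⁻¹² m = 2370 fm.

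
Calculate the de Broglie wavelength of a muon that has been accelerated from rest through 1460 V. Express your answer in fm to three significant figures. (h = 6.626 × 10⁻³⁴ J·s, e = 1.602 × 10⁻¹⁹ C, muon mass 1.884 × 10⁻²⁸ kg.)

λ = 2230 fm

KE = eV = 1.602 × 10⁻¹⁹ × 1460 = 2.339 × 10⁻¹⁶ J.
p = √(2mKE) = √(2 × 1.884 × 10⁻²⁸ × 2.339 × 10⁻¹⁶) = 2.969 × 10⁻²² kg·m/s.
λ = h/p = 6.626 × 10⁻³⁴ / 2.969 × 10⁻²² = 2.23 × 10⁻¹² m = 2230 fm.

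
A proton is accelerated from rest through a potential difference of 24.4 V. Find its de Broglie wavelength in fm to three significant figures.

λ = 5790 fm

KE = eV = 1.602 × 10⁻¹⁹ × 24.40 = 3.909 × 10⁻¹⁸ J.
p = √(2mKE) = √(2 × 1.673 × 10⁻²⁷ × 3.909 × 10⁻¹⁸) = 1.144 × 10⁻²² kg·m/s.
λ = h/p = 6.626 × 10⁻³⁴ / 1.144 × 10⁻²² = 5.79 × 10⁻¹² m = 5790 fm.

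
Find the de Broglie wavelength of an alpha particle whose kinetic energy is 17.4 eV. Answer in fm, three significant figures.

KE = 17.4 eV = 2.787 × 10⁻¹⁸ J.
p = √(2mKE) = √(2 × 6.645 × 10⁻²⁷ × 2.787 × 10⁻¹⁸) = 1.925 × 10⁻²² kg·m/s.
λ = h/p = 6.626 × 10⁻³⁴ / 1.925 × 10⁻²² = 3.44 × 10⁻¹² m = 3440 fm.

λ = 3440 fm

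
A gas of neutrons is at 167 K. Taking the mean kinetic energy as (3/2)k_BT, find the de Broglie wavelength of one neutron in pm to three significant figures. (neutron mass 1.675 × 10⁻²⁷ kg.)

λ = 195 pm

KE = (3/2)k_BT = 1.5 × 1.381 × 10⁻²³ × 167 = 3.459 × 10⁻²¹ J.
p = √(2mKE) = √(2 × 1.675 × 10⁻²⁷ × 3.459 × 10⁻²¹) = 3.404 × 10⁻²⁴ kg·m/s.
λ = h/p = 1.95 × 10⁻¹⁰ m = 195 pm.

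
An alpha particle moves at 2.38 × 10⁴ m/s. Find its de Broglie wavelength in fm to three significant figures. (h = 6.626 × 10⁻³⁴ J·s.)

p = mv = 6.645 × 10⁻²⁷ × 2.38 × 10⁴ = 1.582 × 10⁻²² kg·m/s.
λ = h/p = 6.626 × 10⁻³⁴ / 1.582 × 10⁻²² = 4.19 × 10⁻¹² m = 4190 fm.

λ = 4190 fm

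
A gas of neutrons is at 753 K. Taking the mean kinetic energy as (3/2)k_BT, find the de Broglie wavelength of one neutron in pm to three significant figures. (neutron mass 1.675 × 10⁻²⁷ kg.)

λ = 91.7 pm

KE = (3/2)k_BT = 1.5 × 1.381 × 10⁻²³ × 753 = 1.560 × 10⁻²⁰ J.
p = √(2mKE) = √(2 × 1.675 × 10⁻²⁷ × 1.560 × 10⁻²⁰) = 7.229 × 10⁻²⁴ kg·m/s.
λ = h/p = 9.17 × 10⁻¹¹ m = 91.7 pm.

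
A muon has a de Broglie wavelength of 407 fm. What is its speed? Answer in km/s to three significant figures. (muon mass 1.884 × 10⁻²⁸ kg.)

p = h/λ = 6.626 × 10⁻³⁴ / 4.070 × 10⁻¹³ = 1.628 × 10⁻²¹ kg·m/s.
v = p/m = 1.628 × 10⁻²¹ / 1.884 × 10⁻²⁸ = 8.64 × 10⁶ m/s = 8640 km/s.

v = 8640 km/s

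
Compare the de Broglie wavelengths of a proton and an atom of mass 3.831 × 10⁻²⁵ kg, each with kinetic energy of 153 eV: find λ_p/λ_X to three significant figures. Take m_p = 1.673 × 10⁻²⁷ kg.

At fixed KE, p = √(2mKE) so λ = h/p ∝ 1/√m.
λ_p/λ_X = √(m_X/m_p) = √(3.831 × 10⁻²⁵/1.673 × 10⁻²⁷) = √(229.0) = 15.1.

λ_p/λ_X = 15.1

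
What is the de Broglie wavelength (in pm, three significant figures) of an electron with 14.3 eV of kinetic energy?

KE = 14.3 eV = 2.291 × 10⁻¹⁸ J.
p = √(2mKE) = √(2 × 9.109 × 10⁻³¹ × 2.291 × 10⁻¹⁸) = 2.043 × 10⁻²⁴ kg·m/s.
λ = h/p = 6.626 × 10⁻³⁴ / 2.043 × 10⁻²⁴ = 3.24 × 10⁻¹⁰ m = 324 pm.

λ = 324 pm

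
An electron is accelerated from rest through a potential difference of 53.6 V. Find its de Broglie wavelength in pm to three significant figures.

λ = 168 pm

KE = eV = 1.602 × 10⁻¹⁹ × 53.60 = 8.587 × 10⁻¹⁸ J.
p = √(2mKE) = √(2 × 9.109 × 10⁻³¹ × 8.587 × 10⁻¹⁸) = 3.955 × 10⁻²⁴ kg·m/s.
λ = h/p = 6.626 × 10⁻³⁴ / 3.955 × 10⁻²⁴ = 1.68 × 10⁻¹⁰ m = 168 pm.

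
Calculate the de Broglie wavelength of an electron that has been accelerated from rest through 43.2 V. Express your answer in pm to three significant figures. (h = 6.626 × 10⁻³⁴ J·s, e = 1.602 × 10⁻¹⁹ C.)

KE = eV = 1.602 × 10⁻¹⁹ × 43.20 = 6.921 × 10⁻¹⁸ J.
p = √(2mKE) = √(2 × 9.109 × 10⁻³¹ × 6.921 × 10⁻¹⁸) = 3.551 × 10⁻²⁴ kg·m/s.
λ = h/p = 6.626 × 10⁻³⁴ / 3.551 × 10⁻²⁴ = 1.87 × 10⁻¹⁰ m = 187 pm.

λ = 187 pm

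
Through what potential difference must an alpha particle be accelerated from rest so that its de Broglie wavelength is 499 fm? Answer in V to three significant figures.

V = 414 V

p = h/λ = 6.626 × 10⁻³⁴ / 4.990 × 10⁻¹³ = 1.328 × 10⁻²¹ kg·m/s.
KE = p²/(2m) = 1.327 × 10⁻¹⁶ J.
V = KE/2e = 1.327 × 10⁻¹⁶ / (2 × 1.602 × 10⁻¹⁹) = 414 V.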